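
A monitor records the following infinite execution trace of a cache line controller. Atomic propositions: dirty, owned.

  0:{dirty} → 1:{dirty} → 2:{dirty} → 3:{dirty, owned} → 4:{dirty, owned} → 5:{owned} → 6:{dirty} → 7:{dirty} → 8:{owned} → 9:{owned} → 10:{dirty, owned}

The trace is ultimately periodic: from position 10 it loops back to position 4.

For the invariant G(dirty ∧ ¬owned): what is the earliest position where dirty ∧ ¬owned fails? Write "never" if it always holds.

Check dirty ∧ ¬owned at each position in order: 0 ✓, 1 ✓, 2 ✓.
At position 3 the labels are {dirty, owned}, so dirty ∧ ¬owned is false there. This is the first violation.

3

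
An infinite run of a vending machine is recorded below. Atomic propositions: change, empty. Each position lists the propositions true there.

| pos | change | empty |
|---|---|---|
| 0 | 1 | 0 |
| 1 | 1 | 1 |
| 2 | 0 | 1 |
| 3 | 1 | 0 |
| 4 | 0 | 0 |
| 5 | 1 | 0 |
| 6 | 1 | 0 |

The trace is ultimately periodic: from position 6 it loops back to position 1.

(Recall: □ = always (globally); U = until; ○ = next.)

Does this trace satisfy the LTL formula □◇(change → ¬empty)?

Satisfied

◇(change → ¬empty) holds at every position 0..6, and those are all positions ever visited, so □◇(change → ¬empty) holds.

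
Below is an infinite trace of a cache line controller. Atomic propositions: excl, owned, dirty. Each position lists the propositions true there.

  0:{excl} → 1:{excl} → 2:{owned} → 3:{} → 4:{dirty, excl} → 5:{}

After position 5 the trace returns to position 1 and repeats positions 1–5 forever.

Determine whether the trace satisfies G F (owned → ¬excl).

Holds

F (owned → ¬excl) holds at every position 0..5, and those are all positions ever visited, so G F (owned → ¬excl) holds.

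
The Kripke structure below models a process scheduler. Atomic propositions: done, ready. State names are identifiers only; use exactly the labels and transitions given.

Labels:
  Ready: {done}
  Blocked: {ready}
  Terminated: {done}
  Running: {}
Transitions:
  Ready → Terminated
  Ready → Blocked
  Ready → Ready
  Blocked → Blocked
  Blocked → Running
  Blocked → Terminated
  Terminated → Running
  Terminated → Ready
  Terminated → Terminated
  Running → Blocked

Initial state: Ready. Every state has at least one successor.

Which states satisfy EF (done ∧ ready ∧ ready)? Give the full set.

States satisfying done ∧ ready ∧ ready: ∅.
States satisfying EF (done ∧ ready ∧ ready): ∅.

none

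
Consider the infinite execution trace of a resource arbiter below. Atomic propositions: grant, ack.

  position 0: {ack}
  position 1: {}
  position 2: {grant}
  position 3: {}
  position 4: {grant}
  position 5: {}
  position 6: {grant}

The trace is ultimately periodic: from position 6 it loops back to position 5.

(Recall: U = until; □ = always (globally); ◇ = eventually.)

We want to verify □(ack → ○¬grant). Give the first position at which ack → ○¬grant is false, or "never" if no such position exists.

never

ack → ○¬grant holds at every position 0..6, and those are all the positions the trace ever visits, so the invariant □(ack → ○¬grant) is never violated.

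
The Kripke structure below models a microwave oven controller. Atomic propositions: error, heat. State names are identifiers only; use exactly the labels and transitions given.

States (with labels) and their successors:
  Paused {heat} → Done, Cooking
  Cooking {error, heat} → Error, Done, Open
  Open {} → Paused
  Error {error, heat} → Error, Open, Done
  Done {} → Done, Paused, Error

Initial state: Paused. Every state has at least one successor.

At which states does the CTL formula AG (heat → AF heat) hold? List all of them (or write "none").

States satisfying heat → AF heat: {Paused, Cooking, Open, Error, Done}.
States satisfying AG (heat → AF heat): {Paused, Cooking, Open, Error, Done}.

{Paused, Cooking, Open, Error, Done}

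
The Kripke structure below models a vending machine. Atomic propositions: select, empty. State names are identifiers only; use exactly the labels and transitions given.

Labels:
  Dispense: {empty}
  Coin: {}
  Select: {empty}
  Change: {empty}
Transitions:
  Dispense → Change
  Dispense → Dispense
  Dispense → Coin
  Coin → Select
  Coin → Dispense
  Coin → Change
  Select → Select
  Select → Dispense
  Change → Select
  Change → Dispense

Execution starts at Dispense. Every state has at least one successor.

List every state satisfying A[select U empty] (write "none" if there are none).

{Dispense, Select, Change}

States satisfying select: ∅.
States satisfying empty: {Dispense, Select, Change}.
States satisfying A[select U empty]: {Dispense, Select, Change}.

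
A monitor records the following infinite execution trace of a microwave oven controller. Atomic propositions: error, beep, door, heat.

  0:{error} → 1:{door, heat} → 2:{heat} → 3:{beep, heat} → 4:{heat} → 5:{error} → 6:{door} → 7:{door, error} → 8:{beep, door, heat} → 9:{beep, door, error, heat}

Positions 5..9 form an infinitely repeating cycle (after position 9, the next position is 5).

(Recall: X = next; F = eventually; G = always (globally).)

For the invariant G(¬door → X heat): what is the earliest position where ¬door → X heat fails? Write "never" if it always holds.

Check ¬door → X heat at each position in order: 0 ✓, 1 ✓, 2 ✓, 3 ✓.
At position 4 the labels are {heat} and the next position 5 has {error}, so ¬door → X heat is false there. This is the first violation.

4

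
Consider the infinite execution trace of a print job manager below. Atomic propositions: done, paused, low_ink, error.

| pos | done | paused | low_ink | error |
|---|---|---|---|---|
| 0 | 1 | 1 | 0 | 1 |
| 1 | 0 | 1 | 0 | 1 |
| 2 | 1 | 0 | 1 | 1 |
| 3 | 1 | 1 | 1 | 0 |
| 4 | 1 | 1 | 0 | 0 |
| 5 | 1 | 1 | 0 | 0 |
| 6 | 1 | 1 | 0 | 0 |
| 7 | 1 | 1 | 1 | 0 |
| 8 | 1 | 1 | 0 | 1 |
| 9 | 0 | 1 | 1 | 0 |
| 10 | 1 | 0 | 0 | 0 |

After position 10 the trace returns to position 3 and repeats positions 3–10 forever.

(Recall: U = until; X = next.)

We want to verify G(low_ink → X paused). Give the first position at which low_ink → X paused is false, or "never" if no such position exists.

9

Check low_ink → X paused at each position in order: 0 ✓, 1 ✓, 2 ✓, 3 ✓, 4 ✓, 5 ✓, 6 ✓, 7 ✓, 8 ✓.
At position 9 the labels are {low_ink, paused} and the next position 10 has {done}, so low_ink → X paused is false there. This is the first violation.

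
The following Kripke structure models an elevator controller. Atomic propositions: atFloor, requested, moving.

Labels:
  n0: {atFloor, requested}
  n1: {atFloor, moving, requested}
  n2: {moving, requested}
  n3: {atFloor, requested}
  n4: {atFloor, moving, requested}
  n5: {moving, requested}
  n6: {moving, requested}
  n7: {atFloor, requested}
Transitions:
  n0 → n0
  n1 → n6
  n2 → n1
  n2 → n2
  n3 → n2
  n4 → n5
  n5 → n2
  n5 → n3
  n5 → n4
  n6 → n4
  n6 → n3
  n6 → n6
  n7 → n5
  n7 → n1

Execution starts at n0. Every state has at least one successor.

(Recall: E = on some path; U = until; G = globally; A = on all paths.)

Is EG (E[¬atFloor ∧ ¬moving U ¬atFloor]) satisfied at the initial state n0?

No

States satisfying E[¬atFloor ∧ ¬moving U ¬atFloor]: {n2, n5, n6}.
States satisfying EG (E[¬atFloor ∧ ¬moving U ¬atFloor]): {n2, n5, n6}.
No suitable path/successor from n0 witnesses the formula.
n0 ∉ Sat(EG (E[¬atFloor ∧ ¬moving U ¬atFloor])).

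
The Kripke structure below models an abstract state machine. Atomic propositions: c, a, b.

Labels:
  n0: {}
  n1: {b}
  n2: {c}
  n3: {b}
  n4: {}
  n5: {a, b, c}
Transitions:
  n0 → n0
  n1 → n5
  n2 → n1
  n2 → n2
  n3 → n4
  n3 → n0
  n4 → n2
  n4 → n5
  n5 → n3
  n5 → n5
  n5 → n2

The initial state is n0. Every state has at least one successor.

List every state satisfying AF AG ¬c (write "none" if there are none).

{n0}

States satisfying AG ¬c: {n0}.
States satisfying AF AG ¬c: {n0}.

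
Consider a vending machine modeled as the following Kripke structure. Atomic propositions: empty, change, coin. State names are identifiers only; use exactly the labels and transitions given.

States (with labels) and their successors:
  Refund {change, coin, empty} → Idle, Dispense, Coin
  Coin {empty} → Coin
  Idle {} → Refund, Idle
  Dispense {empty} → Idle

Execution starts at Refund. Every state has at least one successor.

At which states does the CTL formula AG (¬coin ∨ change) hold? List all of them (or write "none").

States satisfying ¬coin ∨ change: {Refund, Coin, Idle, Dispense}.
States satisfying AG (¬coin ∨ change): {Refund, Coin, Idle, Dispense}.

{Refund, Coin, Idle, Dispense}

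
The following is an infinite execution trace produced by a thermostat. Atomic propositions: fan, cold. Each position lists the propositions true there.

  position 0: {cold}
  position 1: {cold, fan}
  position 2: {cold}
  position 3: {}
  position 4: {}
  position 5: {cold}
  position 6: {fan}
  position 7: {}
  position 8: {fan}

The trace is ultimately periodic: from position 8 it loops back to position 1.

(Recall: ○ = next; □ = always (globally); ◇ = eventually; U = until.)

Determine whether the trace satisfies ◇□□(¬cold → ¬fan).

□□(¬cold → ¬fan) is false at every position 0..8, so it never becomes true and ◇□□(¬cold → ¬fan) fails.

Does not hold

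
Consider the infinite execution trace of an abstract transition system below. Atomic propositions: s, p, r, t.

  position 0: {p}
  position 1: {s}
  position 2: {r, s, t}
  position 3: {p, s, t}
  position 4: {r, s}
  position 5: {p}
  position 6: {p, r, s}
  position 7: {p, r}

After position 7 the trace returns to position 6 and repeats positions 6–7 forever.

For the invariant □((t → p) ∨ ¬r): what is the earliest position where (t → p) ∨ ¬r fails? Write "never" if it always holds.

Check (t → p) ∨ ¬r at each position in order: 0 ✓, 1 ✓.
At position 2 the labels are {r, s, t}, so (t → p) ∨ ¬r is false there. This is the first violation.

2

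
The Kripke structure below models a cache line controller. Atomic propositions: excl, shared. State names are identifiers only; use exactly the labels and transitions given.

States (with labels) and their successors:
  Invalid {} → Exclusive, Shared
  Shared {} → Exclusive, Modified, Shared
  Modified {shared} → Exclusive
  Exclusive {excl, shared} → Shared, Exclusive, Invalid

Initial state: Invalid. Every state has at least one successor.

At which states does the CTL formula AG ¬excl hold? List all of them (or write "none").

none

States satisfying ¬excl: {Invalid, Shared, Modified}.
States satisfying AG ¬excl: ∅.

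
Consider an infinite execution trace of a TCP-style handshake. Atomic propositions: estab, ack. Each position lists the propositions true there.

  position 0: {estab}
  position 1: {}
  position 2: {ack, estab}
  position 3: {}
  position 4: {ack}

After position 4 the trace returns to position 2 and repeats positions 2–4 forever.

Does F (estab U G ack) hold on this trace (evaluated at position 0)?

No

estab U G ack is false at every position 0..4, so it never becomes true and F (estab U G ack) fails.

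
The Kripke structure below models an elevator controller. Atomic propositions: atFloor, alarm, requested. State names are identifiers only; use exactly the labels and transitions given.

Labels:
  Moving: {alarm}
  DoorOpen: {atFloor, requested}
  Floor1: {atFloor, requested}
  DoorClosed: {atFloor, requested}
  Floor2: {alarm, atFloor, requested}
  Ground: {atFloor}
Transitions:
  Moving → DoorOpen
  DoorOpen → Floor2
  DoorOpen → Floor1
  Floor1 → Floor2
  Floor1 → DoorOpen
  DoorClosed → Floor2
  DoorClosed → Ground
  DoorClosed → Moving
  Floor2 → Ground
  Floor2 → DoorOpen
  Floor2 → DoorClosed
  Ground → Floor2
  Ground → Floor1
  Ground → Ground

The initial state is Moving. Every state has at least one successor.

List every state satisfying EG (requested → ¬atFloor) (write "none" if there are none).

{Ground}

States satisfying requested → ¬atFloor: {Moving, Ground}.
States satisfying EG (requested → ¬atFloor): {Ground}.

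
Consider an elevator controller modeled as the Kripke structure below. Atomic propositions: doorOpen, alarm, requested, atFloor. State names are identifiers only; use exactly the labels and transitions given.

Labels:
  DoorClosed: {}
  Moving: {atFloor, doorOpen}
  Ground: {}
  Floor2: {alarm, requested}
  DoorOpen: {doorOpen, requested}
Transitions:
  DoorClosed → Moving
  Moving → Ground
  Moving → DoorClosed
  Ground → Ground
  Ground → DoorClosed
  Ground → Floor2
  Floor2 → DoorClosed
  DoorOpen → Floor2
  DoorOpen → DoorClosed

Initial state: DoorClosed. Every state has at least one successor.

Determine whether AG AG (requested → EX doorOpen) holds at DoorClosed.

Does not hold

States satisfying AG (requested → EX doorOpen): ∅.
States satisfying AG AG (requested → EX doorOpen): ∅.
DoorClosed is reachable from DoorClosed and violates AG (requested → EX doorOpen), so AG fails at DoorClosed.
DoorClosed ∉ Sat(AG AG (requested → EX doorOpen)).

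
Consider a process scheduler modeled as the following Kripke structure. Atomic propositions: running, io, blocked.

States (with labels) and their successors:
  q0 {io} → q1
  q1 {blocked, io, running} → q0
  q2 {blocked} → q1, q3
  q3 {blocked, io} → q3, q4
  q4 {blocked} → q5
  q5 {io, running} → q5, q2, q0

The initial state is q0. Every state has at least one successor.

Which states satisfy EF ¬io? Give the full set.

{q2, q3, q4, q5}

States satisfying ¬io: {q2, q4}.
States satisfying EF ¬io: {q2, q3, q4, q5}.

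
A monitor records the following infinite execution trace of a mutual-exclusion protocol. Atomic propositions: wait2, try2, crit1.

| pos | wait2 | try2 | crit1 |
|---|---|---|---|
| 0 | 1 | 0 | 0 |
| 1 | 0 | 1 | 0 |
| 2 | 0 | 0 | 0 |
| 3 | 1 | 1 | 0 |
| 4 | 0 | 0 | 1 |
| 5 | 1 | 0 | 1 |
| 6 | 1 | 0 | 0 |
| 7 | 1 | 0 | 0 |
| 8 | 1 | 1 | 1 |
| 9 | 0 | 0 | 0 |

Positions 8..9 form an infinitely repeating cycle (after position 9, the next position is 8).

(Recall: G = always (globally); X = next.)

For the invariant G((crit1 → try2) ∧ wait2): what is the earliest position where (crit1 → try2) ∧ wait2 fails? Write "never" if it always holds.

1

Check (crit1 → try2) ∧ wait2 at each position in order: 0 ✓.
At position 1 the labels are {try2}, so (crit1 → try2) ∧ wait2 is false there. This is the first violation.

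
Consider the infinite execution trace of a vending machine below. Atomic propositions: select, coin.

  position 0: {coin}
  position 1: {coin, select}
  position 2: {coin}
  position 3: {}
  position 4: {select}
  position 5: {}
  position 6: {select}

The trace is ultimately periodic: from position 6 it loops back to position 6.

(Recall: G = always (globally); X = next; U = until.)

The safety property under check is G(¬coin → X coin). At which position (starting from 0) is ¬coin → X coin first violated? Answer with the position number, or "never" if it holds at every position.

3

Check ¬coin → X coin at each position in order: 0 ✓, 1 ✓, 2 ✓.
At position 3 the labels are {} and the next position 4 has {select}, so ¬coin → X coin is false there. This is the first violation.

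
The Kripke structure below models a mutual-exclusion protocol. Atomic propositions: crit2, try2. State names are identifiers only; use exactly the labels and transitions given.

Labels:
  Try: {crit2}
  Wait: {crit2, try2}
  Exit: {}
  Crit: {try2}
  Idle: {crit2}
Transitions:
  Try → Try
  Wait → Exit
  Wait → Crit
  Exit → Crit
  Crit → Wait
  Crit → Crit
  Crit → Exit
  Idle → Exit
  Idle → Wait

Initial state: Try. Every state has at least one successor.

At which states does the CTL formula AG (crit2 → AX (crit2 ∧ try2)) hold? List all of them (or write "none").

States satisfying crit2 → AX (crit2 ∧ try2): {Exit, Crit}.
States satisfying AG (crit2 → AX (crit2 ∧ try2)): ∅.

none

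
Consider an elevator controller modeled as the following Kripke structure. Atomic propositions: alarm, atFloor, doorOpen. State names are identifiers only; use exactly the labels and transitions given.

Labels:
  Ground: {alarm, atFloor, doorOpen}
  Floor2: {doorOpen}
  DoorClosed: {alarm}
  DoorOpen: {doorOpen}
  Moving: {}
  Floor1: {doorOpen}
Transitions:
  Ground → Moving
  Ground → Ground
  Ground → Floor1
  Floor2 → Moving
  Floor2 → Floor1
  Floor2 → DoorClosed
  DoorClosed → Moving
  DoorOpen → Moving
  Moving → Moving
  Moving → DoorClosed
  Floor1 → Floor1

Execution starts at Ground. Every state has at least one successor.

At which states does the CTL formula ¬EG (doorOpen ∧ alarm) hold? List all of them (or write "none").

{Floor2, DoorClosed, DoorOpen, Moving, Floor1}

States satisfying doorOpen ∧ alarm: {Ground}.
States satisfying EG (doorOpen ∧ alarm): {Ground}.
States satisfying ¬EG (doorOpen ∧ alarm): {Floor2, DoorClosed, DoorOpen, Moving, Floor1}.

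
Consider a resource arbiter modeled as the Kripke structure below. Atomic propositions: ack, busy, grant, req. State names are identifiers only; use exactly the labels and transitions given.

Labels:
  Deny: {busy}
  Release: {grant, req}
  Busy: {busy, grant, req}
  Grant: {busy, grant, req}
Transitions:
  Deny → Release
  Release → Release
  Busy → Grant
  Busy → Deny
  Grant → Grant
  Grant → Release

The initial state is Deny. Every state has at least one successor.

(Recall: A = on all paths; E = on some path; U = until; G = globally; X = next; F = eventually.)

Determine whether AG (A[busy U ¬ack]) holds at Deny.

Satisfied

States satisfying A[busy U ¬ack]: {Deny, Release, Busy, Grant}.
States satisfying AG (A[busy U ¬ack]): {Deny, Release, Busy, Grant}.
Every state reachable from Deny satisfies A[busy U ¬ack].
Deny ∈ Sat(AG (A[busy U ¬ack])).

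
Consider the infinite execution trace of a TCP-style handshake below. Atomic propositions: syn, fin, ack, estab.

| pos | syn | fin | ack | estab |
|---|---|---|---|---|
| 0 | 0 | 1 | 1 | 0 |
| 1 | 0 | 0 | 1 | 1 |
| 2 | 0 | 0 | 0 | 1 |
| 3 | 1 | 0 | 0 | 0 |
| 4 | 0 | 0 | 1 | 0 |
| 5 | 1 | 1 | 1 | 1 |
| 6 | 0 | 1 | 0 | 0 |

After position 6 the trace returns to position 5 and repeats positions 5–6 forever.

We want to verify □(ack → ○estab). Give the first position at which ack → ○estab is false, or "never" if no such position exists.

Check ack → ○estab at each position in order: 0 ✓, 1 ✓, 2 ✓, 3 ✓, 4 ✓.
At position 5 the labels are {ack, estab, fin, syn} and the next position 6 has {fin}, so ack → ○estab is false there. This is the first violation.

5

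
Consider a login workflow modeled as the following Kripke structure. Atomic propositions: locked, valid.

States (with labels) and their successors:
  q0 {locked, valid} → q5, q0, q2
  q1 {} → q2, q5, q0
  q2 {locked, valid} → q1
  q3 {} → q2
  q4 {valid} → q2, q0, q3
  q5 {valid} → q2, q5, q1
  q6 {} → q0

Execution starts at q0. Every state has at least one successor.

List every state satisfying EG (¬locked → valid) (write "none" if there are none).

{q0, q4, q5}

States satisfying ¬locked → valid: {q0, q2, q4, q5}.
States satisfying EG (¬locked → valid): {q0, q4, q5}.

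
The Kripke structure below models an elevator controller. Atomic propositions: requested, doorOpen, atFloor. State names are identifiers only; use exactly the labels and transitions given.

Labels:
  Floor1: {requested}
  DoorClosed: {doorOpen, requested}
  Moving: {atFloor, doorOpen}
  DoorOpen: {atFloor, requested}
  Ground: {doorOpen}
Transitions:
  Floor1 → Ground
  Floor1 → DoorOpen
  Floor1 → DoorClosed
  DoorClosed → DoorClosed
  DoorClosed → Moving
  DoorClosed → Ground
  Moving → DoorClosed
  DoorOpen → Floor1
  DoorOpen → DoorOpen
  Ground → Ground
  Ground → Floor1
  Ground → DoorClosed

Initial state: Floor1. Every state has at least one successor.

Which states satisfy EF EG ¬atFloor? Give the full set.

{Floor1, DoorClosed, Moving, DoorOpen, Ground}

States satisfying EG ¬atFloor: {Floor1, DoorClosed, Ground}.
States satisfying EF EG ¬atFloor: {Floor1, DoorClosed, Moving, DoorOpen, Ground}.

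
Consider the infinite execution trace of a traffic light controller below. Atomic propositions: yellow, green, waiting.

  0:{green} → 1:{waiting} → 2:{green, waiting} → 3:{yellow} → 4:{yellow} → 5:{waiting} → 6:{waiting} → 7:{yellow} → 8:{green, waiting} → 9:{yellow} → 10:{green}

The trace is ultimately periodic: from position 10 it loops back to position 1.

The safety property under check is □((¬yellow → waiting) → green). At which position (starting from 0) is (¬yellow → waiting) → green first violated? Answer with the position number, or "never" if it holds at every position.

Check (¬yellow → waiting) → green at each position in order: 0 ✓.
At position 1 the labels are {waiting}, so (¬yellow → waiting) → green is false there. This is the first violation.

1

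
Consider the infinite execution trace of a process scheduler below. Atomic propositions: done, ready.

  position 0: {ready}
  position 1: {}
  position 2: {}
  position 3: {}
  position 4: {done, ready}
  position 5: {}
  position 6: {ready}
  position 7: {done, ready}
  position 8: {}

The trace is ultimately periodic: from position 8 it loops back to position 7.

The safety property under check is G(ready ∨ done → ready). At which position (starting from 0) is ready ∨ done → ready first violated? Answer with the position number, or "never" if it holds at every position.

ready ∨ done → ready holds at every position 0..8, and those are all the positions the trace ever visits, so the invariant G(ready ∨ done → ready) is never violated.

never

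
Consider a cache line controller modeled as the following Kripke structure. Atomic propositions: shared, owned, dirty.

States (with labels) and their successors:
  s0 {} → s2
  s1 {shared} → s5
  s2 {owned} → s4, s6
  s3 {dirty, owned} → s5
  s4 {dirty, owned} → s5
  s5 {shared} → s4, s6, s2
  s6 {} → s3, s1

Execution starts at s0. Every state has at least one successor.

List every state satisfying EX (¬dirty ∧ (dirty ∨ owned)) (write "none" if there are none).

{s0, s5}

States satisfying ¬dirty ∧ (dirty ∨ owned): {s2}.
States satisfying EX (¬dirty ∧ (dirty ∨ owned)): {s0, s5}.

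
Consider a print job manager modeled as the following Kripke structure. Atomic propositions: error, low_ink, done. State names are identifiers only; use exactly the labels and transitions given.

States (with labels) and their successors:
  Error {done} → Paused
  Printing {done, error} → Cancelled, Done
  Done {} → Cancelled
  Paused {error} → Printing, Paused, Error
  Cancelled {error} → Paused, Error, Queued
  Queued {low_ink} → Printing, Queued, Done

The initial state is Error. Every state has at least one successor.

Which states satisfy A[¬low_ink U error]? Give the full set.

{Error, Printing, Done, Paused, Cancelled}

States satisfying ¬low_ink: {Error, Printing, Done, Paused, Cancelled}.
States satisfying error: {Printing, Paused, Cancelled}.
States satisfying A[¬low_ink U error]: {Error, Printing, Done, Paused, Cancelled}.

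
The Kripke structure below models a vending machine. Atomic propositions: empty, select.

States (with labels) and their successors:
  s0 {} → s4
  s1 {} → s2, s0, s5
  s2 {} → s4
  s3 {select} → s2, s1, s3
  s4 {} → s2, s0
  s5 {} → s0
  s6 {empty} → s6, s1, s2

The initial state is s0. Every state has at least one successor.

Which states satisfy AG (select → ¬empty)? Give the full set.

{s0, s1, s2, s3, s4, s5, s6}

States satisfying select → ¬empty: {s0, s1, s2, s3, s4, s5, s6}.
States satisfying AG (select → ¬empty): {s0, s1, s2, s3, s4, s5, s6}.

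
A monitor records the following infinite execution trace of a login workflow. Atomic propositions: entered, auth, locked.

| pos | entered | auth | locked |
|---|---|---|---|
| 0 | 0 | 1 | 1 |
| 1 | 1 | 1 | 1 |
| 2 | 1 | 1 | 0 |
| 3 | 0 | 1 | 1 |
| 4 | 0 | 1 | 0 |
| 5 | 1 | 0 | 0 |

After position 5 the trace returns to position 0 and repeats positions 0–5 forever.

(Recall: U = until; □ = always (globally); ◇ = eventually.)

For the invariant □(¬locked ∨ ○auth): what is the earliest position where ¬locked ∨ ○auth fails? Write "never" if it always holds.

¬locked ∨ ○auth holds at every position 0..5, and those are all the positions the trace ever visits, so the invariant □(¬locked ∨ ○auth) is never violated.

never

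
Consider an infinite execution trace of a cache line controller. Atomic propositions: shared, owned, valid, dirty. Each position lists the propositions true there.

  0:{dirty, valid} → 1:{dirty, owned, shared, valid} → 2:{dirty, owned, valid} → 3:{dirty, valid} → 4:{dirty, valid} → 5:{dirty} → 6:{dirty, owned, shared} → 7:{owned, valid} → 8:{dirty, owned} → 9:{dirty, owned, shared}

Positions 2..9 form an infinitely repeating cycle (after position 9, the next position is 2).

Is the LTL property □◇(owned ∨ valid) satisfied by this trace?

Holds

◇(owned ∨ valid) holds at every position 0..9, and those are all positions ever visited, so □◇(owned ∨ valid) holds.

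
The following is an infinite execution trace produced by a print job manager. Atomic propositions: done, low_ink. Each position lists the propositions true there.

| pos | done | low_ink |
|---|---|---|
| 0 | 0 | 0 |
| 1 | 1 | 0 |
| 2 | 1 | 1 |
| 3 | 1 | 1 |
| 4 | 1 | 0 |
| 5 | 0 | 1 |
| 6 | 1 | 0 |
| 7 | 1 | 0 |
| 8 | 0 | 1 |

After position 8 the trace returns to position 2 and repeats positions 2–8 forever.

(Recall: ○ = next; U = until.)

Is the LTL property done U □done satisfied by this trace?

Violated

Walking from position 0: at position 0, □done has not yet held and done fails, so done U □done is false.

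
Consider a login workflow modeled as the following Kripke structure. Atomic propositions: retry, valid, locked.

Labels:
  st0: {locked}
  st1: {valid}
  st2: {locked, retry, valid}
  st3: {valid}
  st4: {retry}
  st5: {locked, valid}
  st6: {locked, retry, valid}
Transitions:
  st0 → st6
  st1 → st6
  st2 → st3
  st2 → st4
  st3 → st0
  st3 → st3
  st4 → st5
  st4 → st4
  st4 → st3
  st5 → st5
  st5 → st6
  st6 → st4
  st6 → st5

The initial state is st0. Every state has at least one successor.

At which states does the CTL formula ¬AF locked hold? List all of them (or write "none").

{st3, st4}

States satisfying locked: {st0, st2, st5, st6}.
States satisfying AF locked: {st0, st1, st2, st5, st6}.
States satisfying ¬AF locked: {st3, st4}.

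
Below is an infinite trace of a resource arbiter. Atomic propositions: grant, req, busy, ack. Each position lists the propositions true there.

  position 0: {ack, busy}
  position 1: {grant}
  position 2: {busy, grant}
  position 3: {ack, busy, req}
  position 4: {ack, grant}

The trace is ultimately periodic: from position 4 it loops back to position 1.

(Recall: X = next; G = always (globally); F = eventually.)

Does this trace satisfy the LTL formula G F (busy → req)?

Satisfied

F (busy → req) holds at every position 0..4, and those are all positions ever visited, so G F (busy → req) holds.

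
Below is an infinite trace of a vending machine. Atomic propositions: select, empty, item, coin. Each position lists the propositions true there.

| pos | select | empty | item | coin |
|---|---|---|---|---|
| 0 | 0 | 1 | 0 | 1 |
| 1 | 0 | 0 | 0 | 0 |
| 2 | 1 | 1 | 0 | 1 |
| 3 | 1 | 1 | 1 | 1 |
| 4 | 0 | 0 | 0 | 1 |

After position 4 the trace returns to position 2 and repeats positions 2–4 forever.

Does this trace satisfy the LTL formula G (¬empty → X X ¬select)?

¬empty → X X ¬select must hold at every position from 0 onward. It fails at position 1, so G (¬empty → X X ¬select) is false.
Positions where ¬empty holds: 1, 4.
Check X X ¬select at each: 1→fails, 4→fails.

No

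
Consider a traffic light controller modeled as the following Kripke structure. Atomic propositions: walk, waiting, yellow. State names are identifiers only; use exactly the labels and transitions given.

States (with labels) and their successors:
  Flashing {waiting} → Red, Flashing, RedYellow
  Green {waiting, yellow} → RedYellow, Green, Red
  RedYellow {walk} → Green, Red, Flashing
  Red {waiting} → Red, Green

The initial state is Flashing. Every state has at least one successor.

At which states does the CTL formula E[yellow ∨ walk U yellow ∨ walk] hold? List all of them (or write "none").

States satisfying yellow ∨ walk: {Green, RedYellow}.
States satisfying E[yellow ∨ walk U yellow ∨ walk]: {Green, RedYellow}.

{Green, RedYellow}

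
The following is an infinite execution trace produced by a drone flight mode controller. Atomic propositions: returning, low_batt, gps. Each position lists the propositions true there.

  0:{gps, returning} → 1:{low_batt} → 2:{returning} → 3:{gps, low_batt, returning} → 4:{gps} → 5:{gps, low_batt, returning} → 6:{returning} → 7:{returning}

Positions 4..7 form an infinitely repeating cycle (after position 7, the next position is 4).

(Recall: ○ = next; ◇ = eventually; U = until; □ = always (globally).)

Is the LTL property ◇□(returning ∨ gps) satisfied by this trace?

□(returning ∨ gps) holds at position 2, which is reachable from 0, so ◇□(returning ∨ gps) holds.

Satisfied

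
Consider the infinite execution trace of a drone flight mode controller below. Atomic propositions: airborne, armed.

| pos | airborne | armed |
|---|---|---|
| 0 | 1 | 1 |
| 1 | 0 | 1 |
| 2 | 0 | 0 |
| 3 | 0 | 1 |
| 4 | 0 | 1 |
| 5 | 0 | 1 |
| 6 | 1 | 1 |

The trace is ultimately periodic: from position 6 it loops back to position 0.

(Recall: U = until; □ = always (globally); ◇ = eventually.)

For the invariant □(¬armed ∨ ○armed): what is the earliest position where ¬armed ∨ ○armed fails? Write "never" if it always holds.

Check ¬armed ∨ ○armed at each position in order: 0 ✓.
At position 1 the labels are {armed} and the next position 2 has {}, so ¬armed ∨ ○armed is false there. This is the first violation.

1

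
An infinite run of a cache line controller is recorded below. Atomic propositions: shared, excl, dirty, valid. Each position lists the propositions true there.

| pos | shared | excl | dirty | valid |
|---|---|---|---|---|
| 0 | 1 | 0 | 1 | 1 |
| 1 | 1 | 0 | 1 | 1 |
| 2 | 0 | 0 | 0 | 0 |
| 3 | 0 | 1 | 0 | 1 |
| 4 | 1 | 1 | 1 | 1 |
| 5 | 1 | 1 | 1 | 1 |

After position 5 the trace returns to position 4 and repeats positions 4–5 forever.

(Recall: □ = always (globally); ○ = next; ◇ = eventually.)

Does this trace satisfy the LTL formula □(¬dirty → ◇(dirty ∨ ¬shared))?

¬dirty → ◇(dirty ∨ ¬shared) holds at every position 0..5, and those are all positions ever visited, so □(¬dirty → ◇(dirty ∨ ¬shared)) holds.
Positions where ¬dirty holds: 2, 3.
Check ◇(dirty ∨ ¬shared) at each: 2→ok, 3→ok.

Yes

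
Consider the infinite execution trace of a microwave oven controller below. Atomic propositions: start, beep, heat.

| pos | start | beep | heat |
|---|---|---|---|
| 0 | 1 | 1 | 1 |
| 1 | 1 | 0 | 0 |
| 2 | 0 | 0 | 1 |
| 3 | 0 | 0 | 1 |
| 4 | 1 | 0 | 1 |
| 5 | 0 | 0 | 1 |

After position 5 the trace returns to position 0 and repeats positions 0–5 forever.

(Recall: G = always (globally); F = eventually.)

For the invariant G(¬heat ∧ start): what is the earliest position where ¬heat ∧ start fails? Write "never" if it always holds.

At position 0 the labels are {beep, heat, start}, so ¬heat ∧ start is false there. This is the first violation.

0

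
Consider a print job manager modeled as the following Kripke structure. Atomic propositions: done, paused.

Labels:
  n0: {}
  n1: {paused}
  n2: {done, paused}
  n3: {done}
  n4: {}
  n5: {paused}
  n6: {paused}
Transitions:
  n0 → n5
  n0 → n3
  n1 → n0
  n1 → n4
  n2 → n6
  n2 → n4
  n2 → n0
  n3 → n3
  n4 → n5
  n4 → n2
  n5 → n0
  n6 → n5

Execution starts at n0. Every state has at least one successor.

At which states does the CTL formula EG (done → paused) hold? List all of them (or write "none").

States satisfying done → paused: {n0, n1, n2, n4, n5, n6}.
States satisfying EG (done → paused): {n0, n1, n2, n4, n5, n6}.

{n0, n1, n2, n4, n5, n6}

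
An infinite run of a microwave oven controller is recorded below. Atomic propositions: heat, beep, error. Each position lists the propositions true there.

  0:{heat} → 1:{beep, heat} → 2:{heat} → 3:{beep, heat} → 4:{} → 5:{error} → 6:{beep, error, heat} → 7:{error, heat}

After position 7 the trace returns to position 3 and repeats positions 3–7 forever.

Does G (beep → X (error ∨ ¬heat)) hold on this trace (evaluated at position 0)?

No

beep → X (error ∨ ¬heat) must hold at every position from 0 onward. It fails at position 1, so G (beep → X (error ∨ ¬heat)) is false.
Positions where beep holds: 1, 3, 6.
Check X (error ∨ ¬heat) at each: 1→fails, 3→ok, 6→ok.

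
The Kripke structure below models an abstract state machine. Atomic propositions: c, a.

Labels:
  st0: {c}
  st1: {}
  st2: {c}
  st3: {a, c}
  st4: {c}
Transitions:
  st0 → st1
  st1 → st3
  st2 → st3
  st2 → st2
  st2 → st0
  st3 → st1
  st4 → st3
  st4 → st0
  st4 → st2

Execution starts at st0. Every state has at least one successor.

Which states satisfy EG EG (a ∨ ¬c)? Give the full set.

States satisfying EG (a ∨ ¬c): {st1, st3}.
States satisfying EG EG (a ∨ ¬c): {st1, st3}.

{st1, st3}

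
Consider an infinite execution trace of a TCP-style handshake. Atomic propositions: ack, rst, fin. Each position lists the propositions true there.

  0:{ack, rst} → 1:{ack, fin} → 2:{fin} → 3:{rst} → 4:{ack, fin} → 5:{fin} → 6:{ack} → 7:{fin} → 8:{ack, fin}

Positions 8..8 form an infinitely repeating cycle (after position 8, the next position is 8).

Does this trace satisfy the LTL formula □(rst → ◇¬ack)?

Satisfied

rst → ◇¬ack holds at every position 0..8, and those are all positions ever visited, so □(rst → ◇¬ack) holds.
Positions where rst holds: 0, 3.
Check ◇¬ack at each: 0→ok, 3→ok.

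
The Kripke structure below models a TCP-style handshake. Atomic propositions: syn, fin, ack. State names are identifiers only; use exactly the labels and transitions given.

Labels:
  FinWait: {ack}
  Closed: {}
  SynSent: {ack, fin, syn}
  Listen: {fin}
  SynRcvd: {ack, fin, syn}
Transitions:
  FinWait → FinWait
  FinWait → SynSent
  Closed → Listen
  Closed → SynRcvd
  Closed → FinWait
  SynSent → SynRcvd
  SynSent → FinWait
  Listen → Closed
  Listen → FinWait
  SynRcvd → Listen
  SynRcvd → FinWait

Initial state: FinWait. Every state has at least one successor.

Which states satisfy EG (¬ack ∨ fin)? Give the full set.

{Closed, SynSent, Listen, SynRcvd}

States satisfying ¬ack ∨ fin: {Closed, SynSent, Listen, SynRcvd}.
States satisfying EG (¬ack ∨ fin): {Closed, SynSent, Listen, SynRcvd}.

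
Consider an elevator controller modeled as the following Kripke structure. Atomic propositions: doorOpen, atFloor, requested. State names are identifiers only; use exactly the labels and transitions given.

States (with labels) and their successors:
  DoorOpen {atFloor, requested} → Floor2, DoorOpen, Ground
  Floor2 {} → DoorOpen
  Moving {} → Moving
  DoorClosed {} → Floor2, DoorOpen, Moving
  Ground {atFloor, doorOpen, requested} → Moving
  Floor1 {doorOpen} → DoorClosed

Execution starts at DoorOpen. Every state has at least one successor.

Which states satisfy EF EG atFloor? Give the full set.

States satisfying EG atFloor: {DoorOpen}.
States satisfying EF EG atFloor: {DoorOpen, Floor2, DoorClosed, Floor1}.

{DoorOpen, Floor2, DoorClosed, Floor1}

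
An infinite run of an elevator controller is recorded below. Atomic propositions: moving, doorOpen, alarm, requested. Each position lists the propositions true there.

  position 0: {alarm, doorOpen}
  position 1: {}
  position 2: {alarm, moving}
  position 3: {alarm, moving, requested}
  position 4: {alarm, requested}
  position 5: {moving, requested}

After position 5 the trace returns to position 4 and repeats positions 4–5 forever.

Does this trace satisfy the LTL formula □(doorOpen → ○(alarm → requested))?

Holds

doorOpen → ○(alarm → requested) holds at every position 0..5, and those are all positions ever visited, so □(doorOpen → ○(alarm → requested)) holds.
Positions where doorOpen holds: 0.
Check ○(alarm → requested) at each: 0→ok.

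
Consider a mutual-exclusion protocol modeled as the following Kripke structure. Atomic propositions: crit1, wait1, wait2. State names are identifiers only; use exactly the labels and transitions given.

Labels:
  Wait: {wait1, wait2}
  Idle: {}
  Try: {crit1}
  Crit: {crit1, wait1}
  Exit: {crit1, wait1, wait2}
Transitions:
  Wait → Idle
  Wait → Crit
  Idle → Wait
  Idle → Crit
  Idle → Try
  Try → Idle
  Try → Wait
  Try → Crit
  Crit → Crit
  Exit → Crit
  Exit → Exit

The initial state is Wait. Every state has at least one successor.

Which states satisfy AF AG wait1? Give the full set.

{Crit, Exit}

States satisfying AG wait1: {Crit, Exit}.
States satisfying AF AG wait1: {Crit, Exit}.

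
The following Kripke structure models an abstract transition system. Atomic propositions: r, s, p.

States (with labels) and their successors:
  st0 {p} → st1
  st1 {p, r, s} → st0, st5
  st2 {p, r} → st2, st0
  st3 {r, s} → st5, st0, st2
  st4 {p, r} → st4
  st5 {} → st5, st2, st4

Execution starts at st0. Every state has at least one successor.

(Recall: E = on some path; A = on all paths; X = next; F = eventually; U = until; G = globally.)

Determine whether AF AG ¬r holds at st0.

No

States satisfying AG ¬r: ∅.
States satisfying AF AG ¬r: ∅.
There is a path from st0 along which AG ¬r never holds.
st0 ∉ Sat(AF AG ¬r).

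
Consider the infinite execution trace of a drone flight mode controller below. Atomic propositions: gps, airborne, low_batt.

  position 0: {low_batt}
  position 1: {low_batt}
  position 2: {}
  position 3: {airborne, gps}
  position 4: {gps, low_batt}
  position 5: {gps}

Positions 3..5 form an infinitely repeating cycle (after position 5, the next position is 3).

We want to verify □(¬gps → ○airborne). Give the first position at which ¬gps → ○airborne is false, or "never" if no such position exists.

0

At position 0 the labels are {low_batt} and the next position 1 has {low_batt}, so ¬gps → ○airborne is false there. This is the first violation.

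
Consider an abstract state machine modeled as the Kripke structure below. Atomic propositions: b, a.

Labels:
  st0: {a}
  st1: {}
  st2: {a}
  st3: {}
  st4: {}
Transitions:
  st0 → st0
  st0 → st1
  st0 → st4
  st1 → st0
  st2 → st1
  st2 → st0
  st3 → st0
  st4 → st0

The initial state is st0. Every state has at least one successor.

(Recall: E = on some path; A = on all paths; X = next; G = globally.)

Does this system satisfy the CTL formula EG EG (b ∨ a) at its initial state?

States satisfying EG (b ∨ a): {st0, st2}.
States satisfying EG EG (b ∨ a): {st0, st2}.
st0 ∈ Sat(EG EG (b ∨ a)).

Satisfied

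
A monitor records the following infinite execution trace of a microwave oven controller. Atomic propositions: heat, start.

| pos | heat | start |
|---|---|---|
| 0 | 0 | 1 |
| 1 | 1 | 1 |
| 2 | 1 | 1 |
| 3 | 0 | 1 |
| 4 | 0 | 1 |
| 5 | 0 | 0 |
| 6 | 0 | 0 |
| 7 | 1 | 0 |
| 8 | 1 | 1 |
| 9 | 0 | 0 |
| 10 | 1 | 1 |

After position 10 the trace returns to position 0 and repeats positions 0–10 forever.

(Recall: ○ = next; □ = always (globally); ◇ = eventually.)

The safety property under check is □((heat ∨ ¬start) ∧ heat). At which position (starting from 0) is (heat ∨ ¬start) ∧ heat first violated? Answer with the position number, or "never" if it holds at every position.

0

At position 0 the labels are {start}, so (heat ∨ ¬start) ∧ heat is false there. This is the first violation.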